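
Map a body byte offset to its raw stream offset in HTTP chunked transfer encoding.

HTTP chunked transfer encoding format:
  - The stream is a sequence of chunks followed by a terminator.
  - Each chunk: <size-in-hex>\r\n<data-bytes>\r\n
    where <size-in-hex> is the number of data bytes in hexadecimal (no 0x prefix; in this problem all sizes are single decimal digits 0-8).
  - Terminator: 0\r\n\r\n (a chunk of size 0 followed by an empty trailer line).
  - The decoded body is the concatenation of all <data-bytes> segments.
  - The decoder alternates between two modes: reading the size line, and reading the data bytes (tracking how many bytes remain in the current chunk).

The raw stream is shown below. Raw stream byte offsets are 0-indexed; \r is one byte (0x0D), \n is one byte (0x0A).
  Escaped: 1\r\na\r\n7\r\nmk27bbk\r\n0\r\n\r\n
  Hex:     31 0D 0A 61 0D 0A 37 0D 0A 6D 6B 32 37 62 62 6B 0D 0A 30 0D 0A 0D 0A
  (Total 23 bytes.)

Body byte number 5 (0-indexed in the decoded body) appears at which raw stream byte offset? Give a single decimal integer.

Chunk 1: stream[0..1]='1' size=0x1=1, data at stream[3..4]='a' -> body[0..1], body so far='a'
Chunk 2: stream[6..7]='7' size=0x7=7, data at stream[9..16]='mk27bbk' -> body[1..8], body so far='amk27bbk'
Chunk 3: stream[18..19]='0' size=0 (terminator). Final body='amk27bbk' (8 bytes)
Body byte 5 at stream offset 13

Answer: 13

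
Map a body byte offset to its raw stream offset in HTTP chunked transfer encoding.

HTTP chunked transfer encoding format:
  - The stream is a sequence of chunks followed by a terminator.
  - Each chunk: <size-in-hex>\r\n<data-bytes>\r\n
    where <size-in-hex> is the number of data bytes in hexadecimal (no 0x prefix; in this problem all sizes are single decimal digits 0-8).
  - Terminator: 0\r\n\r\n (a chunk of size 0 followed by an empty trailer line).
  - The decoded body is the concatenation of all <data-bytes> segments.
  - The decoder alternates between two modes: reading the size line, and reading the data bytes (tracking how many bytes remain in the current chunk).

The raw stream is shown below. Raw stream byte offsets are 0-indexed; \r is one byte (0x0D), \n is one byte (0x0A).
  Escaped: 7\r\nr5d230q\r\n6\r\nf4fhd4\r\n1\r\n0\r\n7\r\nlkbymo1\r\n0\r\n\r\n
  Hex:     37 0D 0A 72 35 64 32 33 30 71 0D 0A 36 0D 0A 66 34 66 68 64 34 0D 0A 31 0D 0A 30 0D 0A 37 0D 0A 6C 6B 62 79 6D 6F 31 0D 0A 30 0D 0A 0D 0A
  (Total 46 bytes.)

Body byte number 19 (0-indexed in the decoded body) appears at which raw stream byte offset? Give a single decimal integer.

Answer: 37

Derivation:
Chunk 1: stream[0..1]='7' size=0x7=7, data at stream[3..10]='r5d230q' -> body[0..7], body so far='r5d230q'
Chunk 2: stream[12..13]='6' size=0x6=6, data at stream[15..21]='f4fhd4' -> body[7..13], body so far='r5d230qf4fhd4'
Chunk 3: stream[23..24]='1' size=0x1=1, data at stream[26..27]='0' -> body[13..14], body so far='r5d230qf4fhd40'
Chunk 4: stream[29..30]='7' size=0x7=7, data at stream[32..39]='lkbymo1' -> body[14..21], body so far='r5d230qf4fhd40lkbymo1'
Chunk 5: stream[41..42]='0' size=0 (terminator). Final body='r5d230qf4fhd40lkbymo1' (21 bytes)
Body byte 19 at stream offset 37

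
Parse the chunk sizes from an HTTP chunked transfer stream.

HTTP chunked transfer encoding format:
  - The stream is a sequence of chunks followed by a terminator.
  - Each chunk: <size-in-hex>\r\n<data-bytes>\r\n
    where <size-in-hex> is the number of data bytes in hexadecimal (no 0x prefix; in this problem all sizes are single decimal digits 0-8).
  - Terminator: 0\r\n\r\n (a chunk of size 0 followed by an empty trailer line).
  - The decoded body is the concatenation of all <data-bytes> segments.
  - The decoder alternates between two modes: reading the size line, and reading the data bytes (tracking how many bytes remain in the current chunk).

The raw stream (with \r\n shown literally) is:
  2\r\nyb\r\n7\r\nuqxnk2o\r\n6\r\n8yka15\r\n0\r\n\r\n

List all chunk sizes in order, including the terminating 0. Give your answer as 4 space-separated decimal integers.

Answer: 2 7 6 0

Derivation:
Chunk 1: stream[0..1]='2' size=0x2=2, data at stream[3..5]='yb' -> body[0..2], body so far='yb'
Chunk 2: stream[7..8]='7' size=0x7=7, data at stream[10..17]='uqxnk2o' -> body[2..9], body so far='ybuqxnk2o'
Chunk 3: stream[19..20]='6' size=0x6=6, data at stream[22..28]='8yka15' -> body[9..15], body so far='ybuqxnk2o8yka15'
Chunk 4: stream[30..31]='0' size=0 (terminator). Final body='ybuqxnk2o8yka15' (15 bytes)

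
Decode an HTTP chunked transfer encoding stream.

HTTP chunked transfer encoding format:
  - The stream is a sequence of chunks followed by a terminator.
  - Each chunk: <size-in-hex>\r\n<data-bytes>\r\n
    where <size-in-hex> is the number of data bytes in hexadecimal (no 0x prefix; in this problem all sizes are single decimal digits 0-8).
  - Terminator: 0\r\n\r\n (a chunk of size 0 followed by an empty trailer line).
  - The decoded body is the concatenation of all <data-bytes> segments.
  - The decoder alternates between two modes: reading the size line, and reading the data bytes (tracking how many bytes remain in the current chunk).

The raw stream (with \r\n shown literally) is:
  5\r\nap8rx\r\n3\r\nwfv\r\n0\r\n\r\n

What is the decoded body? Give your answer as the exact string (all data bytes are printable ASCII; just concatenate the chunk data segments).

Answer: ap8rxwfv

Derivation:
Chunk 1: stream[0..1]='5' size=0x5=5, data at stream[3..8]='ap8rx' -> body[0..5], body so far='ap8rx'
Chunk 2: stream[10..11]='3' size=0x3=3, data at stream[13..16]='wfv' -> body[5..8], body so far='ap8rxwfv'
Chunk 3: stream[18..19]='0' size=0 (terminator). Final body='ap8rxwfv' (8 bytes)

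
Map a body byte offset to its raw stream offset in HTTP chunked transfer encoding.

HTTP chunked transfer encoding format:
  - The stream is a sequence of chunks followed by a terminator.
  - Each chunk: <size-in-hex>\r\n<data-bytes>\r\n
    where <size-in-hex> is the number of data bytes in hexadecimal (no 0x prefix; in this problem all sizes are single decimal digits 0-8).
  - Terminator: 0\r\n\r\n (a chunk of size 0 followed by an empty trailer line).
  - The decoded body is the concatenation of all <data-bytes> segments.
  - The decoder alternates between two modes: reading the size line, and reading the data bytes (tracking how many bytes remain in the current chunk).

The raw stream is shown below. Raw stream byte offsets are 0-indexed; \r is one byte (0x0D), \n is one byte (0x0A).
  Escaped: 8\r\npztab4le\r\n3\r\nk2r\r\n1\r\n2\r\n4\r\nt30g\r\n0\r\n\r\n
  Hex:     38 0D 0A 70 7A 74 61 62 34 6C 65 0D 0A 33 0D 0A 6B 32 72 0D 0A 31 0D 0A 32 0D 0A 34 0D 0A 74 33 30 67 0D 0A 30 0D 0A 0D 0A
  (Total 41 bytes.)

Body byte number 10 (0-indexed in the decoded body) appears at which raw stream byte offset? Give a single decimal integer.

Answer: 18

Derivation:
Chunk 1: stream[0..1]='8' size=0x8=8, data at stream[3..11]='pztab4le' -> body[0..8], body so far='pztab4le'
Chunk 2: stream[13..14]='3' size=0x3=3, data at stream[16..19]='k2r' -> body[8..11], body so far='pztab4lek2r'
Chunk 3: stream[21..22]='1' size=0x1=1, data at stream[24..25]='2' -> body[11..12], body so far='pztab4lek2r2'
Chunk 4: stream[27..28]='4' size=0x4=4, data at stream[30..34]='t30g' -> body[12..16], body so far='pztab4lek2r2t30g'
Chunk 5: stream[36..37]='0' size=0 (terminator). Final body='pztab4lek2r2t30g' (16 bytes)
Body byte 10 at stream offset 18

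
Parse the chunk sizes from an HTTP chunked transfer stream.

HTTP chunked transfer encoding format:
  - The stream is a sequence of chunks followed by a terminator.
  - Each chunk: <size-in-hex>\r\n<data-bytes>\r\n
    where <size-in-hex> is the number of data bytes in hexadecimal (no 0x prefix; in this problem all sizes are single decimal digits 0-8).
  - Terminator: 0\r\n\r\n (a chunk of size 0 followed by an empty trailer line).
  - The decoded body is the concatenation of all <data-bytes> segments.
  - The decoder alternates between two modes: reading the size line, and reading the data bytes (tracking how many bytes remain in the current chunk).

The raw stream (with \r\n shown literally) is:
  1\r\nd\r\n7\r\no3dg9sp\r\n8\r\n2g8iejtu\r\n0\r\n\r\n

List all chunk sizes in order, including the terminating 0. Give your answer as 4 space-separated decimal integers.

Answer: 1 7 8 0

Derivation:
Chunk 1: stream[0..1]='1' size=0x1=1, data at stream[3..4]='d' -> body[0..1], body so far='d'
Chunk 2: stream[6..7]='7' size=0x7=7, data at stream[9..16]='o3dg9sp' -> body[1..8], body so far='do3dg9sp'
Chunk 3: stream[18..19]='8' size=0x8=8, data at stream[21..29]='2g8iejtu' -> body[8..16], body so far='do3dg9sp2g8iejtu'
Chunk 4: stream[31..32]='0' size=0 (terminator). Final body='do3dg9sp2g8iejtu' (16 bytes)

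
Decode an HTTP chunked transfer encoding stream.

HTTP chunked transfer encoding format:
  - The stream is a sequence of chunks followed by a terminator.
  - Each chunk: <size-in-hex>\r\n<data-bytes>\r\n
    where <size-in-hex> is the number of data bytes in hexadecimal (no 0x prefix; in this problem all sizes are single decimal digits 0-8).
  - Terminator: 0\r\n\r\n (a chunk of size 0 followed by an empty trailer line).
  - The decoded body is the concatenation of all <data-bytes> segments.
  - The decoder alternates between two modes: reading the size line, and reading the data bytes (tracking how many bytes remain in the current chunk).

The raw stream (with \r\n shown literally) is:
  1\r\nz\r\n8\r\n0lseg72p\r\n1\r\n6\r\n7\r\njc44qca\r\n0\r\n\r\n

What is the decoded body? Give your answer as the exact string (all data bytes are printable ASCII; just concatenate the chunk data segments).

Chunk 1: stream[0..1]='1' size=0x1=1, data at stream[3..4]='z' -> body[0..1], body so far='z'
Chunk 2: stream[6..7]='8' size=0x8=8, data at stream[9..17]='0lseg72p' -> body[1..9], body so far='z0lseg72p'
Chunk 3: stream[19..20]='1' size=0x1=1, data at stream[22..23]='6' -> body[9..10], body so far='z0lseg72p6'
Chunk 4: stream[25..26]='7' size=0x7=7, data at stream[28..35]='jc44qca' -> body[10..17], body so far='z0lseg72p6jc44qca'
Chunk 5: stream[37..38]='0' size=0 (terminator). Final body='z0lseg72p6jc44qca' (17 bytes)

Answer: z0lseg72p6jc44qca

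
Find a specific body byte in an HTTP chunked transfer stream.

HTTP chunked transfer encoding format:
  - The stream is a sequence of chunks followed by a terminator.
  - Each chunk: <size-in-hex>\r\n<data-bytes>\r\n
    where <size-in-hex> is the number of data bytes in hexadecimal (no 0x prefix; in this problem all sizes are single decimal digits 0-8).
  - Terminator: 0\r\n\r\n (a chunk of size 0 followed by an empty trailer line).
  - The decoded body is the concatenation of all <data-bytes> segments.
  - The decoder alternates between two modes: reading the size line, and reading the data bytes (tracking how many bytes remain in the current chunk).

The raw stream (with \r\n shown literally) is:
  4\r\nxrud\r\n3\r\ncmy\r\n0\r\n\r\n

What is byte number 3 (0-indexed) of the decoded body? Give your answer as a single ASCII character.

Answer: d

Derivation:
Chunk 1: stream[0..1]='4' size=0x4=4, data at stream[3..7]='xrud' -> body[0..4], body so far='xrud'
Chunk 2: stream[9..10]='3' size=0x3=3, data at stream[12..15]='cmy' -> body[4..7], body so far='xrudcmy'
Chunk 3: stream[17..18]='0' size=0 (terminator). Final body='xrudcmy' (7 bytes)
Body byte 3 = 'd'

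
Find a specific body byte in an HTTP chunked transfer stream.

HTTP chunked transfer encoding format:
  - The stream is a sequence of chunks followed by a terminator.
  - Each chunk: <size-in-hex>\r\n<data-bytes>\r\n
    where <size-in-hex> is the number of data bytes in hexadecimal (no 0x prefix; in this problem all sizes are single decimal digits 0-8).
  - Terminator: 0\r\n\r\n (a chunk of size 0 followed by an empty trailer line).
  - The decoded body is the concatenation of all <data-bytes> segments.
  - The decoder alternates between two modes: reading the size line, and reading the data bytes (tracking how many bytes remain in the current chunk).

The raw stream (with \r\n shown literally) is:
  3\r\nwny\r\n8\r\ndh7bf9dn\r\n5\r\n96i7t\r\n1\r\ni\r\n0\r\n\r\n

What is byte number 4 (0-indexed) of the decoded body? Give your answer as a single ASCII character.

Answer: h

Derivation:
Chunk 1: stream[0..1]='3' size=0x3=3, data at stream[3..6]='wny' -> body[0..3], body so far='wny'
Chunk 2: stream[8..9]='8' size=0x8=8, data at stream[11..19]='dh7bf9dn' -> body[3..11], body so far='wnydh7bf9dn'
Chunk 3: stream[21..22]='5' size=0x5=5, data at stream[24..29]='96i7t' -> body[11..16], body so far='wnydh7bf9dn96i7t'
Chunk 4: stream[31..32]='1' size=0x1=1, data at stream[34..35]='i' -> body[16..17], body so far='wnydh7bf9dn96i7ti'
Chunk 5: stream[37..38]='0' size=0 (terminator). Final body='wnydh7bf9dn96i7ti' (17 bytes)
Body byte 4 = 'h'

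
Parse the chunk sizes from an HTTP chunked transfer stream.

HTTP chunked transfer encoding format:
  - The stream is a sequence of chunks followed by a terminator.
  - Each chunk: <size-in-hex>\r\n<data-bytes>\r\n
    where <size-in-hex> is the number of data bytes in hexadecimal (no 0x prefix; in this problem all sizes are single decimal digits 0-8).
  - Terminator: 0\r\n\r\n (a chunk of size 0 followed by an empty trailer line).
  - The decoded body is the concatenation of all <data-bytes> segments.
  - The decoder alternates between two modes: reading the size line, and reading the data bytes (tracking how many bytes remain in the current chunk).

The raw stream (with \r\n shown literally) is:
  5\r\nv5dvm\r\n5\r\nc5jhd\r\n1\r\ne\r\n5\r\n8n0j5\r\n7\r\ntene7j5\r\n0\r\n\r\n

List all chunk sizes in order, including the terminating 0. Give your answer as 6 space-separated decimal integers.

Chunk 1: stream[0..1]='5' size=0x5=5, data at stream[3..8]='v5dvm' -> body[0..5], body so far='v5dvm'
Chunk 2: stream[10..11]='5' size=0x5=5, data at stream[13..18]='c5jhd' -> body[5..10], body so far='v5dvmc5jhd'
Chunk 3: stream[20..21]='1' size=0x1=1, data at stream[23..24]='e' -> body[10..11], body so far='v5dvmc5jhde'
Chunk 4: stream[26..27]='5' size=0x5=5, data at stream[29..34]='8n0j5' -> body[11..16], body so far='v5dvmc5jhde8n0j5'
Chunk 5: stream[36..37]='7' size=0x7=7, data at stream[39..46]='tene7j5' -> body[16..23], body so far='v5dvmc5jhde8n0j5tene7j5'
Chunk 6: stream[48..49]='0' size=0 (terminator). Final body='v5dvmc5jhde8n0j5tene7j5' (23 bytes)

Answer: 5 5 1 5 7 0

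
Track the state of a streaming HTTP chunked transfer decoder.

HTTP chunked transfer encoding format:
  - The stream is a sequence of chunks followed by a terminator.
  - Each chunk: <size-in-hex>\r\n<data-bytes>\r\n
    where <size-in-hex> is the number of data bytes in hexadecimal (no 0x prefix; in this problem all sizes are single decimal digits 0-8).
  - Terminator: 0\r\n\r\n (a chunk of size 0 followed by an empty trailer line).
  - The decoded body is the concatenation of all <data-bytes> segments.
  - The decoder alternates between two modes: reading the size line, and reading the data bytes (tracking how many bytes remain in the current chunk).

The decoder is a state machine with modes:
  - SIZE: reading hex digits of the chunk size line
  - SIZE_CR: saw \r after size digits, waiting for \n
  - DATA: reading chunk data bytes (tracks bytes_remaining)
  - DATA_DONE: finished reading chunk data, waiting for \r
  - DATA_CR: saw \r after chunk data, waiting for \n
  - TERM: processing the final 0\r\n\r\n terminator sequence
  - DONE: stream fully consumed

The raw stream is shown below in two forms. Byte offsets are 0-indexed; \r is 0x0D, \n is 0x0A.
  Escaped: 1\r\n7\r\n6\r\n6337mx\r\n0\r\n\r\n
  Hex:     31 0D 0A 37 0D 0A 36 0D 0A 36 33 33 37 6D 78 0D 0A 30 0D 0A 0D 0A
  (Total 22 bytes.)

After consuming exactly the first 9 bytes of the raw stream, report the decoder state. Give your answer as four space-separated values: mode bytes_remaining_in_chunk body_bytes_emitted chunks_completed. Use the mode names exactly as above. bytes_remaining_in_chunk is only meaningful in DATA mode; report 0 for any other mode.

Answer: DATA 6 1 1

Derivation:
Byte 0 = '1': mode=SIZE remaining=0 emitted=0 chunks_done=0
Byte 1 = 0x0D: mode=SIZE_CR remaining=0 emitted=0 chunks_done=0
Byte 2 = 0x0A: mode=DATA remaining=1 emitted=0 chunks_done=0
Byte 3 = '7': mode=DATA_DONE remaining=0 emitted=1 chunks_done=0
Byte 4 = 0x0D: mode=DATA_CR remaining=0 emitted=1 chunks_done=0
Byte 5 = 0x0A: mode=SIZE remaining=0 emitted=1 chunks_done=1
Byte 6 = '6': mode=SIZE remaining=0 emitted=1 chunks_done=1
Byte 7 = 0x0D: mode=SIZE_CR remaining=0 emitted=1 chunks_done=1
Byte 8 = 0x0A: mode=DATA remaining=6 emitted=1 chunks_done=1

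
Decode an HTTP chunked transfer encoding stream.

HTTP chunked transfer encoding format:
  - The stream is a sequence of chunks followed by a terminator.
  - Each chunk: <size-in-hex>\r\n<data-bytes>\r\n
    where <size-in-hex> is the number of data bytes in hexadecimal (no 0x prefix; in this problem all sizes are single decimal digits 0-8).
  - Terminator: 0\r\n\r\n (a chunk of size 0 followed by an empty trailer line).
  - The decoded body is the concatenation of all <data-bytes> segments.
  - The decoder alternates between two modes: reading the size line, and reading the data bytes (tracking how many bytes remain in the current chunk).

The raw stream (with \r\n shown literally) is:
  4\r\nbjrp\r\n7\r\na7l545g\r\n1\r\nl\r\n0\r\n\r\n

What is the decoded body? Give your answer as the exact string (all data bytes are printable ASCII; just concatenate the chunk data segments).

Chunk 1: stream[0..1]='4' size=0x4=4, data at stream[3..7]='bjrp' -> body[0..4], body so far='bjrp'
Chunk 2: stream[9..10]='7' size=0x7=7, data at stream[12..19]='a7l545g' -> body[4..11], body so far='bjrpa7l545g'
Chunk 3: stream[21..22]='1' size=0x1=1, data at stream[24..25]='l' -> body[11..12], body so far='bjrpa7l545gl'
Chunk 4: stream[27..28]='0' size=0 (terminator). Final body='bjrpa7l545gl' (12 bytes)

Answer: bjrpa7l545gl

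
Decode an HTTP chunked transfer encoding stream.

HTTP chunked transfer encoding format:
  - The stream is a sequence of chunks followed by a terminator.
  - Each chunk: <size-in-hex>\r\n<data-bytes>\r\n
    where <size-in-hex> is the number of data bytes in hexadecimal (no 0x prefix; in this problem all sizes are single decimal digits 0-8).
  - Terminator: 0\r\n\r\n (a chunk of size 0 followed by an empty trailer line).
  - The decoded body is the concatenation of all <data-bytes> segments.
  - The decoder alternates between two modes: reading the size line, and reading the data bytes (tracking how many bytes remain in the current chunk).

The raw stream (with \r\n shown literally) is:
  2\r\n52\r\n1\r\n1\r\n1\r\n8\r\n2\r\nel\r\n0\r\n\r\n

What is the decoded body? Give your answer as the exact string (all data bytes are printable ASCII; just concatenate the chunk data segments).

Answer: 5218el

Derivation:
Chunk 1: stream[0..1]='2' size=0x2=2, data at stream[3..5]='52' -> body[0..2], body so far='52'
Chunk 2: stream[7..8]='1' size=0x1=1, data at stream[10..11]='1' -> body[2..3], body so far='521'
Chunk 3: stream[13..14]='1' size=0x1=1, data at stream[16..17]='8' -> body[3..4], body so far='5218'
Chunk 4: stream[19..20]='2' size=0x2=2, data at stream[22..24]='el' -> body[4..6], body so far='5218el'
Chunk 5: stream[26..27]='0' size=0 (terminator). Final body='5218el' (6 bytes)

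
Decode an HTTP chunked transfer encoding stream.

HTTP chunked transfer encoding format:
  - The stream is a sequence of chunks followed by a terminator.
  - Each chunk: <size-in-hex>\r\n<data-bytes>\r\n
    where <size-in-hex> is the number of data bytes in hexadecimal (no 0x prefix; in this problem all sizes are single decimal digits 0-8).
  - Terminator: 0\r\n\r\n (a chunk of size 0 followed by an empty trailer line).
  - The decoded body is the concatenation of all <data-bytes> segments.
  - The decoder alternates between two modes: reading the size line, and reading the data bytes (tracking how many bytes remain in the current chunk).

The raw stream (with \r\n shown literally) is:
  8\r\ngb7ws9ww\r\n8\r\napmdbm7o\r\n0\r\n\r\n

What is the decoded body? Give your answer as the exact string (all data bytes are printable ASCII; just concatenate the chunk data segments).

Chunk 1: stream[0..1]='8' size=0x8=8, data at stream[3..11]='gb7ws9ww' -> body[0..8], body so far='gb7ws9ww'
Chunk 2: stream[13..14]='8' size=0x8=8, data at stream[16..24]='apmdbm7o' -> body[8..16], body so far='gb7ws9wwapmdbm7o'
Chunk 3: stream[26..27]='0' size=0 (terminator). Final body='gb7ws9wwapmdbm7o' (16 bytes)

Answer: gb7ws9wwapmdbm7o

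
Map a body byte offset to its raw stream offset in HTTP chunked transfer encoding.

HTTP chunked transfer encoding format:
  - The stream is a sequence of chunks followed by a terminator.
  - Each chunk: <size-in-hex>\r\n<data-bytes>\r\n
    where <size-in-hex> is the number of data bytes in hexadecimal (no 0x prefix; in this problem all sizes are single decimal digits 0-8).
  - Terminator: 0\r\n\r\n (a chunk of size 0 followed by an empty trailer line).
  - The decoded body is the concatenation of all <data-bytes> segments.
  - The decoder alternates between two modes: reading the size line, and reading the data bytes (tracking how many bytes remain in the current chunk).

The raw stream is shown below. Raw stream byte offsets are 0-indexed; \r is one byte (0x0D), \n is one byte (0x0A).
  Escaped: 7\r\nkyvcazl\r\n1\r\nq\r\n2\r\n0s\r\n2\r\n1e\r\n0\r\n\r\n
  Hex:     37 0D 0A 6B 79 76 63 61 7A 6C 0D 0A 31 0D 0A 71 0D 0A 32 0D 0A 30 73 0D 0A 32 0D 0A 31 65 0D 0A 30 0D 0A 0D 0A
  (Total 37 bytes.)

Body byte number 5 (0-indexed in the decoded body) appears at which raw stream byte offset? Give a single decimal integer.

Answer: 8

Derivation:
Chunk 1: stream[0..1]='7' size=0x7=7, data at stream[3..10]='kyvcazl' -> body[0..7], body so far='kyvcazl'
Chunk 2: stream[12..13]='1' size=0x1=1, data at stream[15..16]='q' -> body[7..8], body so far='kyvcazlq'
Chunk 3: stream[18..19]='2' size=0x2=2, data at stream[21..23]='0s' -> body[8..10], body so far='kyvcazlq0s'
Chunk 4: stream[25..26]='2' size=0x2=2, data at stream[28..30]='1e' -> body[10..12], body so far='kyvcazlq0s1e'
Chunk 5: stream[32..33]='0' size=0 (terminator). Final body='kyvcazlq0s1e' (12 bytes)
Body byte 5 at stream offset 8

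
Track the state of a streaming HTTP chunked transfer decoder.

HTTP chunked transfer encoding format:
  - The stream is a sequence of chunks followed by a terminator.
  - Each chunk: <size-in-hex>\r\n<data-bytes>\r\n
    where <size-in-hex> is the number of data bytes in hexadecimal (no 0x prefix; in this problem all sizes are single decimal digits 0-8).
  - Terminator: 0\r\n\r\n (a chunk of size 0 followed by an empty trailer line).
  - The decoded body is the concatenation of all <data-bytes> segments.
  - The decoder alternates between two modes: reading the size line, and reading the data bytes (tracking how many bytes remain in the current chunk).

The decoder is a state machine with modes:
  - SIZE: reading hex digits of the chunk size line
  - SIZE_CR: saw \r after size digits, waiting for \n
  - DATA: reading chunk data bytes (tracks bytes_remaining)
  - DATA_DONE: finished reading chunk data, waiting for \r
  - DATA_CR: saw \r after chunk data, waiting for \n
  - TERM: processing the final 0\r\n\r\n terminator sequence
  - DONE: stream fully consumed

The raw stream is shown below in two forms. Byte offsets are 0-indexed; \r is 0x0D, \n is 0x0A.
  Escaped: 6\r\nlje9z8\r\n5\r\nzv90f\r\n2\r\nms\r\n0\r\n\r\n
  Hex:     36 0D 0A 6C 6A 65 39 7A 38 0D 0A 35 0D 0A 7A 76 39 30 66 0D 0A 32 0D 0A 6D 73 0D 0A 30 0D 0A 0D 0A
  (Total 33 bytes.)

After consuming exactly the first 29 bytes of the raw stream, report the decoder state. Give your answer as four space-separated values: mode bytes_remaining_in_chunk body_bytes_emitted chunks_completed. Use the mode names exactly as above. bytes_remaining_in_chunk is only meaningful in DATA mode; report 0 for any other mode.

Byte 0 = '6': mode=SIZE remaining=0 emitted=0 chunks_done=0
Byte 1 = 0x0D: mode=SIZE_CR remaining=0 emitted=0 chunks_done=0
Byte 2 = 0x0A: mode=DATA remaining=6 emitted=0 chunks_done=0
Byte 3 = 'l': mode=DATA remaining=5 emitted=1 chunks_done=0
Byte 4 = 'j': mode=DATA remaining=4 emitted=2 chunks_done=0
Byte 5 = 'e': mode=DATA remaining=3 emitted=3 chunks_done=0
Byte 6 = '9': mode=DATA remaining=2 emitted=4 chunks_done=0
Byte 7 = 'z': mode=DATA remaining=1 emitted=5 chunks_done=0
Byte 8 = '8': mode=DATA_DONE remaining=0 emitted=6 chunks_done=0
Byte 9 = 0x0D: mode=DATA_CR remaining=0 emitted=6 chunks_done=0
Byte 10 = 0x0A: mode=SIZE remaining=0 emitted=6 chunks_done=1
Byte 11 = '5': mode=SIZE remaining=0 emitted=6 chunks_done=1
Byte 12 = 0x0D: mode=SIZE_CR remaining=0 emitted=6 chunks_done=1
Byte 13 = 0x0A: mode=DATA remaining=5 emitted=6 chunks_done=1
Byte 14 = 'z': mode=DATA remaining=4 emitted=7 chunks_done=1
Byte 15 = 'v': mode=DATA remaining=3 emitted=8 chunks_done=1
Byte 16 = '9': mode=DATA remaining=2 emitted=9 chunks_done=1
Byte 17 = '0': mode=DATA remaining=1 emitted=10 chunks_done=1
Byte 18 = 'f': mode=DATA_DONE remaining=0 emitted=11 chunks_done=1
Byte 19 = 0x0D: mode=DATA_CR remaining=0 emitted=11 chunks_done=1
Byte 20 = 0x0A: mode=SIZE remaining=0 emitted=11 chunks_done=2
Byte 21 = '2': mode=SIZE remaining=0 emitted=11 chunks_done=2
Byte 22 = 0x0D: mode=SIZE_CR remaining=0 emitted=11 chunks_done=2
Byte 23 = 0x0A: mode=DATA remaining=2 emitted=11 chunks_done=2
Byte 24 = 'm': mode=DATA remaining=1 emitted=12 chunks_done=2
Byte 25 = 's': mode=DATA_DONE remaining=0 emitted=13 chunks_done=2
Byte 26 = 0x0D: mode=DATA_CR remaining=0 emitted=13 chunks_done=2
Byte 27 = 0x0A: mode=SIZE remaining=0 emitted=13 chunks_done=3
Byte 28 = '0': mode=SIZE remaining=0 emitted=13 chunks_done=3

Answer: SIZE 0 13 3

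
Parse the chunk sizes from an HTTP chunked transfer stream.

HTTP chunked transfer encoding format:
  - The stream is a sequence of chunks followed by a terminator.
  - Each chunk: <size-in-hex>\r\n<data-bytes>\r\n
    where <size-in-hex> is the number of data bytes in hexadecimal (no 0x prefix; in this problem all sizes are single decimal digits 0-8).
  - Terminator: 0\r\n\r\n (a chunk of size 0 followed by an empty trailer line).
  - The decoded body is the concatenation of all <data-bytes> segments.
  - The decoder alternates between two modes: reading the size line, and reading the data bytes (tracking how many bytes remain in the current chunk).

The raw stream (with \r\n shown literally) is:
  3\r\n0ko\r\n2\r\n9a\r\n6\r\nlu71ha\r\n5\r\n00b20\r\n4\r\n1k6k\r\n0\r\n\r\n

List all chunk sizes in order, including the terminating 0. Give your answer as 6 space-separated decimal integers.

Chunk 1: stream[0..1]='3' size=0x3=3, data at stream[3..6]='0ko' -> body[0..3], body so far='0ko'
Chunk 2: stream[8..9]='2' size=0x2=2, data at stream[11..13]='9a' -> body[3..5], body so far='0ko9a'
Chunk 3: stream[15..16]='6' size=0x6=6, data at stream[18..24]='lu71ha' -> body[5..11], body so far='0ko9alu71ha'
Chunk 4: stream[26..27]='5' size=0x5=5, data at stream[29..34]='00b20' -> body[11..16], body so far='0ko9alu71ha00b20'
Chunk 5: stream[36..37]='4' size=0x4=4, data at stream[39..43]='1k6k' -> body[16..20], body so far='0ko9alu71ha00b201k6k'
Chunk 6: stream[45..46]='0' size=0 (terminator). Final body='0ko9alu71ha00b201k6k' (20 bytes)

Answer: 3 2 6 5 4 0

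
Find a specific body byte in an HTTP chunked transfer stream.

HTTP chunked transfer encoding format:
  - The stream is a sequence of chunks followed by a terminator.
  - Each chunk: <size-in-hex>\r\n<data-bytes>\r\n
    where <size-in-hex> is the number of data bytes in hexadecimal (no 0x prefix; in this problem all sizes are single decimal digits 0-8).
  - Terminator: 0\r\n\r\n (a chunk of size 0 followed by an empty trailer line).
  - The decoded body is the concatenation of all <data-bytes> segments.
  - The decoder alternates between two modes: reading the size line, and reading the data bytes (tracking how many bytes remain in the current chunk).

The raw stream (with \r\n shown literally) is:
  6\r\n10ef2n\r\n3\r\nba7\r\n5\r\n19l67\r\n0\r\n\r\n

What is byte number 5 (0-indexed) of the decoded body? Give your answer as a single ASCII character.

Chunk 1: stream[0..1]='6' size=0x6=6, data at stream[3..9]='10ef2n' -> body[0..6], body so far='10ef2n'
Chunk 2: stream[11..12]='3' size=0x3=3, data at stream[14..17]='ba7' -> body[6..9], body so far='10ef2nba7'
Chunk 3: stream[19..20]='5' size=0x5=5, data at stream[22..27]='19l67' -> body[9..14], body so far='10ef2nba719l67'
Chunk 4: stream[29..30]='0' size=0 (terminator). Final body='10ef2nba719l67' (14 bytes)
Body byte 5 = 'n'

Answer: n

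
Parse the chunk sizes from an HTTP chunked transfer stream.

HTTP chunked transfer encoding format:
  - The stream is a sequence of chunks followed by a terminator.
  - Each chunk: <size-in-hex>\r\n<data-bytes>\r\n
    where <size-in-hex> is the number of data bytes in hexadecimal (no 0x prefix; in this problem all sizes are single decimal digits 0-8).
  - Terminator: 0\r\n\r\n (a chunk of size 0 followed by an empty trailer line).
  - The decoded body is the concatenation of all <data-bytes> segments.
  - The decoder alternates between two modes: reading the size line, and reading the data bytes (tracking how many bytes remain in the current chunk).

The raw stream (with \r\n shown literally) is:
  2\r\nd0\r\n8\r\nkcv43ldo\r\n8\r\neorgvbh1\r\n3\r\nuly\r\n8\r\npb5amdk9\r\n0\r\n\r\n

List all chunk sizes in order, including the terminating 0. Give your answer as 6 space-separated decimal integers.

Chunk 1: stream[0..1]='2' size=0x2=2, data at stream[3..5]='d0' -> body[0..2], body so far='d0'
Chunk 2: stream[7..8]='8' size=0x8=8, data at stream[10..18]='kcv43ldo' -> body[2..10], body so far='d0kcv43ldo'
Chunk 3: stream[20..21]='8' size=0x8=8, data at stream[23..31]='eorgvbh1' -> body[10..18], body so far='d0kcv43ldoeorgvbh1'
Chunk 4: stream[33..34]='3' size=0x3=3, data at stream[36..39]='uly' -> body[18..21], body so far='d0kcv43ldoeorgvbh1uly'
Chunk 5: stream[41..42]='8' size=0x8=8, data at stream[44..52]='pb5amdk9' -> body[21..29], body so far='d0kcv43ldoeorgvbh1ulypb5amdk9'
Chunk 6: stream[54..55]='0' size=0 (terminator). Final body='d0kcv43ldoeorgvbh1ulypb5amdk9' (29 bytes)

Answer: 2 8 8 3 8 0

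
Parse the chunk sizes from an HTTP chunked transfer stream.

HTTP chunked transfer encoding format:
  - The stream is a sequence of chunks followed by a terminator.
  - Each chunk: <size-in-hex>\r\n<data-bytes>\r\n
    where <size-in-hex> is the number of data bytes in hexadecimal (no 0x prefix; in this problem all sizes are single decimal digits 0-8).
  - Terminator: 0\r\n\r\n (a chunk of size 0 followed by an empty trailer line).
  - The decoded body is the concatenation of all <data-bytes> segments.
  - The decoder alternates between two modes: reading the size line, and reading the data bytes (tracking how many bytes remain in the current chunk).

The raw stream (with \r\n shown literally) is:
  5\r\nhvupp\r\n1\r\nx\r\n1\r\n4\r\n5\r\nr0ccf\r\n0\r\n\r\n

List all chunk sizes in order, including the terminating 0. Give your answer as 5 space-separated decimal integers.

Answer: 5 1 1 5 0

Derivation:
Chunk 1: stream[0..1]='5' size=0x5=5, data at stream[3..8]='hvupp' -> body[0..5], body so far='hvupp'
Chunk 2: stream[10..11]='1' size=0x1=1, data at stream[13..14]='x' -> body[5..6], body so far='hvuppx'
Chunk 3: stream[16..17]='1' size=0x1=1, data at stream[19..20]='4' -> body[6..7], body so far='hvuppx4'
Chunk 4: stream[22..23]='5' size=0x5=5, data at stream[25..30]='r0ccf' -> body[7..12], body so far='hvuppx4r0ccf'
Chunk 5: stream[32..33]='0' size=0 (terminator). Final body='hvuppx4r0ccf' (12 bytes)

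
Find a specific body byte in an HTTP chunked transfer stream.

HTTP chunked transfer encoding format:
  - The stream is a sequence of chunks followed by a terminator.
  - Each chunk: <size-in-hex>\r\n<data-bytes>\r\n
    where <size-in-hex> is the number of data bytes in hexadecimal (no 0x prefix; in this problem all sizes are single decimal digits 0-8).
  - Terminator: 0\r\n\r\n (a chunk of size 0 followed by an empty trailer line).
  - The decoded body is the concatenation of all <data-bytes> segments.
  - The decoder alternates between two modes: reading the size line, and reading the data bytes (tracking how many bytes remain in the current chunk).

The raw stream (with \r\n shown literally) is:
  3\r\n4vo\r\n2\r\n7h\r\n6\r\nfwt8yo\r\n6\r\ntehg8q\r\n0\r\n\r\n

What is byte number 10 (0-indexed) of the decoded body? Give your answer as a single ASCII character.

Answer: o

Derivation:
Chunk 1: stream[0..1]='3' size=0x3=3, data at stream[3..6]='4vo' -> body[0..3], body so far='4vo'
Chunk 2: stream[8..9]='2' size=0x2=2, data at stream[11..13]='7h' -> body[3..5], body so far='4vo7h'
Chunk 3: stream[15..16]='6' size=0x6=6, data at stream[18..24]='fwt8yo' -> body[5..11], body so far='4vo7hfwt8yo'
Chunk 4: stream[26..27]='6' size=0x6=6, data at stream[29..35]='tehg8q' -> body[11..17], body so far='4vo7hfwt8yotehg8q'
Chunk 5: stream[37..38]='0' size=0 (terminator). Final body='4vo7hfwt8yotehg8q' (17 bytes)
Body byte 10 = 'o'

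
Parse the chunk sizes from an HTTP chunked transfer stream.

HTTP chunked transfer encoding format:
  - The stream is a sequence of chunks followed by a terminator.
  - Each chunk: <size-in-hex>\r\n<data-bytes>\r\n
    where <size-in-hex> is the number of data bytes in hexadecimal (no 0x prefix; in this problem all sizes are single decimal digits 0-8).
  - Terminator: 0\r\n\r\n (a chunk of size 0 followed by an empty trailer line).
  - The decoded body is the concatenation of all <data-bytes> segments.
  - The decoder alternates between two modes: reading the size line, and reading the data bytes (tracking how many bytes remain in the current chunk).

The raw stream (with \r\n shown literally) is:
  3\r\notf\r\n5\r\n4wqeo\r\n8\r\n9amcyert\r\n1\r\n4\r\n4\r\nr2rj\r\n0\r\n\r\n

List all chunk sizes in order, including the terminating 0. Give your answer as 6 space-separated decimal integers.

Answer: 3 5 8 1 4 0

Derivation:
Chunk 1: stream[0..1]='3' size=0x3=3, data at stream[3..6]='otf' -> body[0..3], body so far='otf'
Chunk 2: stream[8..9]='5' size=0x5=5, data at stream[11..16]='4wqeo' -> body[3..8], body so far='otf4wqeo'
Chunk 3: stream[18..19]='8' size=0x8=8, data at stream[21..29]='9amcyert' -> body[8..16], body so far='otf4wqeo9amcyert'
Chunk 4: stream[31..32]='1' size=0x1=1, data at stream[34..35]='4' -> body[16..17], body so far='otf4wqeo9amcyert4'
Chunk 5: stream[37..38]='4' size=0x4=4, data at stream[40..44]='r2rj' -> body[17..21], body so far='otf4wqeo9amcyert4r2rj'
Chunk 6: stream[46..47]='0' size=0 (terminator). Final body='otf4wqeo9amcyert4r2rj' (21 bytes)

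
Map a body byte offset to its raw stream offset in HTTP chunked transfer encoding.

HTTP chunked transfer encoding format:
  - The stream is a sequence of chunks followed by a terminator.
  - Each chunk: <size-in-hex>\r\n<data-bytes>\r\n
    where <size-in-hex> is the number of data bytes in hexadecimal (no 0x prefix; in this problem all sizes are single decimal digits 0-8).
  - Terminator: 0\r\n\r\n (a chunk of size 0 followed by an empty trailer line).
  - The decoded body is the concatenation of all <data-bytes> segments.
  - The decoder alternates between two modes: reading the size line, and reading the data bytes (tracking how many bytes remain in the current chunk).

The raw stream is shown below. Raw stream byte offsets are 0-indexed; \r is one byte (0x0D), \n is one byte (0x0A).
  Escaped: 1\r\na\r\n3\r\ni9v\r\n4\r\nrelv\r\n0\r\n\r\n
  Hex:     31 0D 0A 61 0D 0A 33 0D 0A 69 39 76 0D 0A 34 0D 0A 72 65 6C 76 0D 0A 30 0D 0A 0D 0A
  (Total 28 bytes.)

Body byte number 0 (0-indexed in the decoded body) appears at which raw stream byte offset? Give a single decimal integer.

Chunk 1: stream[0..1]='1' size=0x1=1, data at stream[3..4]='a' -> body[0..1], body so far='a'
Chunk 2: stream[6..7]='3' size=0x3=3, data at stream[9..12]='i9v' -> body[1..4], body so far='ai9v'
Chunk 3: stream[14..15]='4' size=0x4=4, data at stream[17..21]='relv' -> body[4..8], body so far='ai9vrelv'
Chunk 4: stream[23..24]='0' size=0 (terminator). Final body='ai9vrelv' (8 bytes)
Body byte 0 at stream offset 3

Answer: 3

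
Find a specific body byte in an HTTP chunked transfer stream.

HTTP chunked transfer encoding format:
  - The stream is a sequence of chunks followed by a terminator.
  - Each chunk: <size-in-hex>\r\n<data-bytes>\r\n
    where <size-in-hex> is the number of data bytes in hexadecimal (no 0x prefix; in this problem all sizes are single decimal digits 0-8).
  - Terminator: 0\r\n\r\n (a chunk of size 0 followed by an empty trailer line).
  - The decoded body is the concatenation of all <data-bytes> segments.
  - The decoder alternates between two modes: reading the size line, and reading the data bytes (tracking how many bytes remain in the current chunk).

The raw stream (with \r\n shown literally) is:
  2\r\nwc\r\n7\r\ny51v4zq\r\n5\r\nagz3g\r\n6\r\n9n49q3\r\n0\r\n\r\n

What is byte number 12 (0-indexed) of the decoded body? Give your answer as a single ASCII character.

Chunk 1: stream[0..1]='2' size=0x2=2, data at stream[3..5]='wc' -> body[0..2], body so far='wc'
Chunk 2: stream[7..8]='7' size=0x7=7, data at stream[10..17]='y51v4zq' -> body[2..9], body so far='wcy51v4zq'
Chunk 3: stream[19..20]='5' size=0x5=5, data at stream[22..27]='agz3g' -> body[9..14], body so far='wcy51v4zqagz3g'
Chunk 4: stream[29..30]='6' size=0x6=6, data at stream[32..38]='9n49q3' -> body[14..20], body so far='wcy51v4zqagz3g9n49q3'
Chunk 5: stream[40..41]='0' size=0 (terminator). Final body='wcy51v4zqagz3g9n49q3' (20 bytes)
Body byte 12 = '3'

Answer: 3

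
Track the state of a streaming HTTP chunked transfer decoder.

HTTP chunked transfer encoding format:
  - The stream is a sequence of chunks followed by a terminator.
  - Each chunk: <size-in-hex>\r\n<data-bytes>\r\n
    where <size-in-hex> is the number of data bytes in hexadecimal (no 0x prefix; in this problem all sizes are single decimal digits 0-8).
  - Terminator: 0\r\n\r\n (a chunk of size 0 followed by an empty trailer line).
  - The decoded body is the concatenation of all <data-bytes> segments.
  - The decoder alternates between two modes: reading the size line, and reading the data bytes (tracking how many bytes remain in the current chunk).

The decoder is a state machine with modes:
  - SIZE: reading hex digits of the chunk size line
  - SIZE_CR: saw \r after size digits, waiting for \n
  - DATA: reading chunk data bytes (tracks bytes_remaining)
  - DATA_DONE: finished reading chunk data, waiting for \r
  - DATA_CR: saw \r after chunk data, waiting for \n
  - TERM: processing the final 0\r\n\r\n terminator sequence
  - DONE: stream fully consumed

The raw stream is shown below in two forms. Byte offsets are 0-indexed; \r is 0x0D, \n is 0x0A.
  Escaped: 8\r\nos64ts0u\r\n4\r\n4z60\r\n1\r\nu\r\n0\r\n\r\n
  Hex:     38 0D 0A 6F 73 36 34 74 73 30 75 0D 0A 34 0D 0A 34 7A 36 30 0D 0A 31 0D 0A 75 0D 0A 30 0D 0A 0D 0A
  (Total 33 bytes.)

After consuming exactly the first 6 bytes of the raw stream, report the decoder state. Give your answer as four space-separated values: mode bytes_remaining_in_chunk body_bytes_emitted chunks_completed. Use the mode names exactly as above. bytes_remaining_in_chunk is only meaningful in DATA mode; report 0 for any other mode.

Byte 0 = '8': mode=SIZE remaining=0 emitted=0 chunks_done=0
Byte 1 = 0x0D: mode=SIZE_CR remaining=0 emitted=0 chunks_done=0
Byte 2 = 0x0A: mode=DATA remaining=8 emitted=0 chunks_done=0
Byte 3 = 'o': mode=DATA remaining=7 emitted=1 chunks_done=0
Byte 4 = 's': mode=DATA remaining=6 emitted=2 chunks_done=0
Byte 5 = '6': mode=DATA remaining=5 emitted=3 chunks_done=0

Answer: DATA 5 3 0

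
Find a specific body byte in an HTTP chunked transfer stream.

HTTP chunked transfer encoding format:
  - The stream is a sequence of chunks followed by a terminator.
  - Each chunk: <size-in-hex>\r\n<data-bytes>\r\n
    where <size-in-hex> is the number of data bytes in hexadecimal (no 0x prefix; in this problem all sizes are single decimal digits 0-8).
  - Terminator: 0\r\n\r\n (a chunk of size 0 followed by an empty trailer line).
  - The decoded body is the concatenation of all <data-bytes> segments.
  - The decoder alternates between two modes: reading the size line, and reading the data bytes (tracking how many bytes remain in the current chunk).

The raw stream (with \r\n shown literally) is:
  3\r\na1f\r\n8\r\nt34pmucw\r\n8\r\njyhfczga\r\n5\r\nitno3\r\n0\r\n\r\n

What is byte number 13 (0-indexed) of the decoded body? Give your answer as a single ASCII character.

Chunk 1: stream[0..1]='3' size=0x3=3, data at stream[3..6]='a1f' -> body[0..3], body so far='a1f'
Chunk 2: stream[8..9]='8' size=0x8=8, data at stream[11..19]='t34pmucw' -> body[3..11], body so far='a1ft34pmucw'
Chunk 3: stream[21..22]='8' size=0x8=8, data at stream[24..32]='jyhfczga' -> body[11..19], body so far='a1ft34pmucwjyhfczga'
Chunk 4: stream[34..35]='5' size=0x5=5, data at stream[37..42]='itno3' -> body[19..24], body so far='a1ft34pmucwjyhfczgaitno3'
Chunk 5: stream[44..45]='0' size=0 (terminator). Final body='a1ft34pmucwjyhfczgaitno3' (24 bytes)
Body byte 13 = 'h'

Answer: h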